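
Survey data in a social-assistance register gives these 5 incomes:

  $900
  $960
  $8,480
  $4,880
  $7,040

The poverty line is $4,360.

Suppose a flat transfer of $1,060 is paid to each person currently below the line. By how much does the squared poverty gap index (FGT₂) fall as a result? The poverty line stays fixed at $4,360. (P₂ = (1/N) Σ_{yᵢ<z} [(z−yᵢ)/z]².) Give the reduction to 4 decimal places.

Before: below the line — $900, $960; squared poverty gap index (FGT₂) = 0.247576.
After the $1,060 transfer: below the line — $1,960, $2,020; squared poverty gap index (FGT₂) = 0.118210.
Reduction = 0.247576 − 0.118210 = 0.1294.

0.1294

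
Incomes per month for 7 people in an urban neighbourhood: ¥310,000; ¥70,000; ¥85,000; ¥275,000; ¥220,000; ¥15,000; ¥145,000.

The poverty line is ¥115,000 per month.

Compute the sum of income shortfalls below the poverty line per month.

¥175,000

Incomes under z: ¥15,000, ¥70,000, ¥85,000 (q = 3 of N = 7).
Individual gaps: 115000−15000 = 100000; 115000−70000 = 45000; 115000−85000 = 30000.
Aggregate gap = ¥175,000.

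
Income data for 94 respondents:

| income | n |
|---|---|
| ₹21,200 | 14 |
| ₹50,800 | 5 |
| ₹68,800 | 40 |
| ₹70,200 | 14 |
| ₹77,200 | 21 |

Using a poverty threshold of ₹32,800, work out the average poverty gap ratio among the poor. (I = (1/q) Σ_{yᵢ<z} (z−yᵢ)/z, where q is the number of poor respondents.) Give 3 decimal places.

Below the line: 14×₹21,200 (q = 14 of N = 94).
Relative gaps: 0.3537 (×14); sum = 4.951220.
The income-gap ratio divides by q (the poor only): 4.951220 / 14 = 0.354.

0.354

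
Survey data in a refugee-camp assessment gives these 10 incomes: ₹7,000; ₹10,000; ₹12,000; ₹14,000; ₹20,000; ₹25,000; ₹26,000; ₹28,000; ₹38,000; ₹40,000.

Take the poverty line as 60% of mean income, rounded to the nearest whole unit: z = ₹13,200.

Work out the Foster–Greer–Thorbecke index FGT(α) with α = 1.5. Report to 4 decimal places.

Below the line: ₹7,000, ₹10,000, ₹12,000 (q = 3 of N = 10).
Gap ratios (z−y)/z: (13200−7000)/13200 = 0.4697; (13200−10000)/13200 = 0.2424; (13200−12000)/13200 = 0.0909.
Raised to α = 1.5: 0.32190; 0.11936; 0.02741.
Sum = 0.468676; FGT(1.5) = 0.468676 / 10 = 0.0469.

0.0469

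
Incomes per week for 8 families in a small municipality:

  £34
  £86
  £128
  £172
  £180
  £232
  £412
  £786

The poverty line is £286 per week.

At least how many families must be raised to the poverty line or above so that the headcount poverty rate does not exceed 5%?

6

Currently q = 6 of N = 8 are below the line (H = 0.750).
A headcount ratio of at most 5% allows at most ⌊0.05 × 8⌋ = 0 poor families.
So at least 6 − 0 = 6 must be lifted.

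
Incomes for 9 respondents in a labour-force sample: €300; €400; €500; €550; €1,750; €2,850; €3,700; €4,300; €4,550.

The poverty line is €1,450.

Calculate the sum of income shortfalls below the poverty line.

Below z: €300, €400, €500, €550 (q = 4 of N = 9).
Individual gaps: 1450−300 = 1150; 1450−400 = 1050; 1450−500 = 950; 1450−550 = 900.
Aggregate gap = €4,050.

€4,050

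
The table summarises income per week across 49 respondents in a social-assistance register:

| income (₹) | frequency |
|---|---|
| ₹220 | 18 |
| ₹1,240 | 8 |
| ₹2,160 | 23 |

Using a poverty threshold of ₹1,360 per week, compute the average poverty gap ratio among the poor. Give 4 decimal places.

0.6075

Below z: 18×₹220, 8×₹1,240 (q = 26 of N = 49).
Shortfall ratios (z−y)/z: 0.8382 (×18), 0.0882 (×8); sum = 15.794118.
I averages over the q = 26 poor units only: 15.794118 / 26 = 0.6075.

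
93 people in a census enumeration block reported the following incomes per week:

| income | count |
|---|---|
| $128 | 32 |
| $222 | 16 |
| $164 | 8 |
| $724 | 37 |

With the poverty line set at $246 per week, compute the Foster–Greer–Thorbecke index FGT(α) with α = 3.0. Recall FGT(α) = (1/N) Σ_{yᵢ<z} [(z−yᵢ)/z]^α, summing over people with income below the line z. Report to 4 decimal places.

0.0413

Below the line: 32×$128, 8×$164, 16×$222 (q = 56 of N = 93).
Gap ratios (z−y)/z: (246−128)/246 = 0.4797 (×32); (246−164)/246 = 0.3333 (×8); (246−222)/246 = 0.0976 (×16).
Raised to α = 3.0: 0.11037 (×32); 0.03704 (×8); 0.00093 (×16).
Sum = 3.842910; FGT(3.0) = 3.842910 / 93 = 0.0413.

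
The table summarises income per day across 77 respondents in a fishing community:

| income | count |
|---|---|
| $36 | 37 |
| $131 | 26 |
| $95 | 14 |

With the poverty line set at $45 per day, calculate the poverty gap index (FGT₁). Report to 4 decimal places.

Incomes under z: 37×$36 (q = 37 of N = 77).
Normalized shortfalls: (45−36)/45 = 0.2000 (×37).
Σ = 7.400000. Dividing by the full population N = 77 gives P₁ = 0.0961.

0.0961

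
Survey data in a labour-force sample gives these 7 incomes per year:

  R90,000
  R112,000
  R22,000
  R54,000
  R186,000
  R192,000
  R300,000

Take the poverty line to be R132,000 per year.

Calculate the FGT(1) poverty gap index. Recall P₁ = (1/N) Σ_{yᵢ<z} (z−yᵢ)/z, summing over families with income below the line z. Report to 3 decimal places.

Below z: R22,000, R54,000, R90,000, R112,000 (q = 4 of N = 7).
Gap ratios (z−y)/z: (132000−22000)/132000 = 0.8333; (132000−54000)/132000 = 0.5909; (132000−90000)/132000 = 0.3182; (132000−112000)/132000 = 0.1515.
Σ = 1.893939. Dividing by the full population N = 7 gives P₁ = 0.271.

0.271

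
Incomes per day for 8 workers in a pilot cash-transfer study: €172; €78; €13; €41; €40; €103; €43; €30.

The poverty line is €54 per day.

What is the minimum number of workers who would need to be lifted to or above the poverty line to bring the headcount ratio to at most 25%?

3

Currently q = 5 of N = 8 are below the line (H = 0.625).
A headcount ratio of at most 25% allows at most ⌊0.25 × 8⌋ = 2 poor workers.
So at least 5 − 2 = 3 must be lifted.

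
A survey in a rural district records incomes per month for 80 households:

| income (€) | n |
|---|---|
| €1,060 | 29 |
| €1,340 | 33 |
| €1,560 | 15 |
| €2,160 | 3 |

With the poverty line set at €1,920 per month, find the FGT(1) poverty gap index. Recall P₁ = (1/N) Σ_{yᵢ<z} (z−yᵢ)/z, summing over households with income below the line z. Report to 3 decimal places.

0.322

Poor units: 29×€1,060, 33×€1,340, 15×€1,560 (q = 77 of N = 80).
Shortfall ratios: (1920−1060)/1920 = 0.4479 (×29); (1920−1340)/1920 = 0.3021 (×33); (1920−1560)/1920 = 0.1875 (×15).
Σ = 25.770833. Dividing by the full population N = 80 gives P₁ = 0.322.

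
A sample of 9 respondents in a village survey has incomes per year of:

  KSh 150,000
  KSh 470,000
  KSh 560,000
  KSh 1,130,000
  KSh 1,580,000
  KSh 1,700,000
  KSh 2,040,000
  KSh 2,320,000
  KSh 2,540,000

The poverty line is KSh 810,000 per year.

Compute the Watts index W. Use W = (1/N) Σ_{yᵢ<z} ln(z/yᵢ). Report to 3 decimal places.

0.289

Below the line: KSh 150,000, KSh 470,000, KSh 560,000 (q = 3 of N = 9).
ln(z/y) terms: ln(810000/150000) = 1.6864; ln(810000/470000) = 0.5443; ln(810000/560000) = 0.3691.
W = 2.599798 / 9 = 0.289.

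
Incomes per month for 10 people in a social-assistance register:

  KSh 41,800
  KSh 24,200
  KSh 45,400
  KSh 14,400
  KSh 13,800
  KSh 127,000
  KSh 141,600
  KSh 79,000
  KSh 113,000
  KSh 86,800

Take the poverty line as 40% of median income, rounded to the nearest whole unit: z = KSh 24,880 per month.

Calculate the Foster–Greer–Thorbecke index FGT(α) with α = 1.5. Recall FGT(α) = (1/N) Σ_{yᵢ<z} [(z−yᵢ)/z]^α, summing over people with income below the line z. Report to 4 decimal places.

0.0575

Below z: KSh 13,800, KSh 14,400, KSh 24,200 (q = 3 of N = 10).
Shortfall ratios: (24880−13800)/24880 = 0.4453; (24880−14400)/24880 = 0.4212; (24880−24200)/24880 = 0.0273.
Raised to α = 1.5: 0.29719; 0.27338; 0.00452.
Sum = 0.575088; FGT(1.5) = 0.575088 / 10 = 0.0575.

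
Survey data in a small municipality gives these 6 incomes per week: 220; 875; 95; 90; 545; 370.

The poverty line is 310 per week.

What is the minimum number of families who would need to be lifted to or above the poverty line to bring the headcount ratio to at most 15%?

3

3 of the 6 families are poor, so H = 3/6 = 0.500.
A headcount ratio of at most 15% allows at most ⌊0.15 × 6⌋ = 0 poor families.
So at least 3 − 0 = 3 must be lifted.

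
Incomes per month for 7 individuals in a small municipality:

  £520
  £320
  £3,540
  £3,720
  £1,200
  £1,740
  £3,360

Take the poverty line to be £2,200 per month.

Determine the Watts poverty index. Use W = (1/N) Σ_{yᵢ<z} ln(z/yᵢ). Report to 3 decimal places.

Below z: £320, £520, £1,200, £1,740 (q = 4 of N = 7).
Log gaps: ln(2200/320) = 1.9279; ln(2200/520) = 1.4424; ln(2200/1200) = 0.6061; ln(2200/1740) = 0.2346.
W = 4.210984 / 7 = 0.602.

0.602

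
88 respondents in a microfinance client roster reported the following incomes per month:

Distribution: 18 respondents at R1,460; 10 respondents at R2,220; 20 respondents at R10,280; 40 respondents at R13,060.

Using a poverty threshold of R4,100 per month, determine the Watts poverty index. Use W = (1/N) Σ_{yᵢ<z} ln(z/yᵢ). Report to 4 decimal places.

0.2809

Below the line: 18×R1,460, 10×R2,220 (q = 28 of N = 88).
ln(z/y) terms: ln(4100/1460) = 1.0326 (×18); ln(4100/2220) = 0.6135 (×10).
W = 24.720707 / 88 = 0.2809.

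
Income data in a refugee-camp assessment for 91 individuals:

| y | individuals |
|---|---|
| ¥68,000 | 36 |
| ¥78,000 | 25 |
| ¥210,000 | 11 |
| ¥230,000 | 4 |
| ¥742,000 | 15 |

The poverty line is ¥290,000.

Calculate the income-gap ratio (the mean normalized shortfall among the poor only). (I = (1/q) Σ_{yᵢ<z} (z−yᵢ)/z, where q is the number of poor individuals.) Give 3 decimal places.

Poor units: 36×¥68,000, 25×¥78,000, 11×¥210,000, 4×¥230,000 (q = 76 of N = 91).
Relative gaps: 0.7655 (×36), 0.7310 (×25), 0.2759 (×11), 0.2069 (×4); sum = 49.696552.
I averages over the q = 76 poor units only: 49.696552 / 76 = 0.654.

0.654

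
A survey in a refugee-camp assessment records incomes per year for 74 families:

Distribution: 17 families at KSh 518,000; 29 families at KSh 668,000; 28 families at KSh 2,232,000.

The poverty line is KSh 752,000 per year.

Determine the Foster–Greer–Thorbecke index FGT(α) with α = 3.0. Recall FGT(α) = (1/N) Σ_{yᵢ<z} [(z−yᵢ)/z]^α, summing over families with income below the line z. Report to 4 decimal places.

Incomes under z: 17×KSh 518,000, 29×KSh 668,000 (q = 46 of N = 74).
Shortfall ratios: (752000−518000)/752000 = 0.3112 (×17); (752000−668000)/752000 = 0.1117 (×29).
Raised to α = 3.0: 0.03013 (×17); 0.00139 (×29).
Sum = 0.552623; FGT(3.0) = 0.552623 / 74 = 0.0075.

0.0075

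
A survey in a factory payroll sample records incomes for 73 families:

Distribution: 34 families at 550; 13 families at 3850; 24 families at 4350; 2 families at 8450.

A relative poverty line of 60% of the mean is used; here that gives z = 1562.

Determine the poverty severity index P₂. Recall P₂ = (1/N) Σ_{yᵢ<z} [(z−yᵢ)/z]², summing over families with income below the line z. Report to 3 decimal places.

0.196

Below the line: 34×550 (q = 34 of N = 73).
Shortfall ratios: (1562−550)/1562 = 0.6479 (×34).
Squared: 0.4198 (×34).
Sum = 14.271771; P₂ = 14.271771 / 73 = 0.196.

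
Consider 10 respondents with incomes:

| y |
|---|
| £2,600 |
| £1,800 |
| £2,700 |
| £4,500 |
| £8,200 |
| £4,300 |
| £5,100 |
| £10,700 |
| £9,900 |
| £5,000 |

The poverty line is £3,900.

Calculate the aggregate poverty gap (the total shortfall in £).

£4,600

Incomes under z: £1,800, £2,600, £2,700 (q = 3 of N = 10).
Individual gaps: 3900−1800 = 2100; 3900−2600 = 1300; 3900−2700 = 1200.
Aggregate gap = £4,600.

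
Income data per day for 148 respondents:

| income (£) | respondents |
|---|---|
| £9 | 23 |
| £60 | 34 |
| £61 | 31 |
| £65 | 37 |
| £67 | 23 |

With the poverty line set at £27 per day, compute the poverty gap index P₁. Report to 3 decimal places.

0.104

Incomes under z: 23×£9 (q = 23 of N = 148).
Relative gaps: (27−9)/27 = 0.6667 (×23).
Sum of shortfalls = 15.333333; P₁ averages over all N: 15.333333 / 148 = 0.104.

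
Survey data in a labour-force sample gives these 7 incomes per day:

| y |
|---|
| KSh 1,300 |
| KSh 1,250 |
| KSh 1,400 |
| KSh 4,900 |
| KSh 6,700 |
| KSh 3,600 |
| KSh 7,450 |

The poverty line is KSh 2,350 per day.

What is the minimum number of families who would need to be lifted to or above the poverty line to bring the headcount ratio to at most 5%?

Currently q = 3 of N = 7 are below the line (H = 0.429).
A headcount ratio of at most 5% allows at most ⌊0.05 × 7⌋ = 0 poor families.
So at least 3 − 0 = 3 must be lifted.

3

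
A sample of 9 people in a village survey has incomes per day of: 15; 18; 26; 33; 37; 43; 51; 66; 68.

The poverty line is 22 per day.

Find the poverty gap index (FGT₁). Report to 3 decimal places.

Incomes under z: 15, 18 (q = 2 of N = 9).
Relative gaps: (22−15)/22 = 0.3182; (22−18)/22 = 0.1818.
Sum of shortfalls = 0.500000; P₁ averages over all N: 0.500000 / 9 = 0.056.

0.056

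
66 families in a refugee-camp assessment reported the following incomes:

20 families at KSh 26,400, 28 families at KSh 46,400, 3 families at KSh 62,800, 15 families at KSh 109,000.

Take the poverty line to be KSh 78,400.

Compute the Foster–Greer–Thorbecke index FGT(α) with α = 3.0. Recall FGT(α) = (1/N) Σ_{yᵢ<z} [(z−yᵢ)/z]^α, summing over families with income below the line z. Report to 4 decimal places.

0.1176

Poor units: 20×KSh 26,400, 28×KSh 46,400, 3×KSh 62,800 (q = 51 of N = 66).
Normalized shortfalls: (78400−26400)/78400 = 0.6633 (×20); (78400−46400)/78400 = 0.4082 (×28); (78400−62800)/78400 = 0.1990 (×3).
Raised to α = 3.0: 0.29178 (×20); 0.06800 (×28); 0.00788 (×3).
Sum = 7.763288; FGT(3.0) = 7.763288 / 66 = 0.1176.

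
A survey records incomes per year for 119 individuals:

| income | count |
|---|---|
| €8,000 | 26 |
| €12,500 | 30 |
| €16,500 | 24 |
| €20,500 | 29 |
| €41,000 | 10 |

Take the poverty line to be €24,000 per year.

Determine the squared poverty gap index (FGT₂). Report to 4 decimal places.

0.1799

Below the line: 26×€8,000, 30×€12,500, 24×€16,500, 29×€20,500 (q = 109 of N = 119).
Gap ratios (z−y)/z: (24000−8000)/24000 = 0.6667 (×26); (24000−12500)/24000 = 0.4792 (×30); (24000−16500)/24000 = 0.3125 (×24); (24000−20500)/24000 = 0.1458 (×29).
Squared: 0.4444 (×26); 0.2296 (×30); 0.0977 (×24); 0.0213 (×29).
Sum = 21.404080; P₂ = 21.404080 / 119 = 0.1799.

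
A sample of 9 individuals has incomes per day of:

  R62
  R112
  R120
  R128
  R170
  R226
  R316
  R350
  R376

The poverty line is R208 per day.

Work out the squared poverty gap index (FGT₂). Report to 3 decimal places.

Below z: R62, R112, R120, R128, R170 (q = 5 of N = 9).
Shortfall ratios: (208−62)/208 = 0.7019; (208−112)/208 = 0.4615; (208−120)/208 = 0.4231; (208−128)/208 = 0.3846; (208−170)/208 = 0.1827.
Squared: 0.4927; 0.2130; 0.1790; 0.1479; 0.0334.
Sum = 1.066013; P₂ = 1.066013 / 9 = 0.118.

0.118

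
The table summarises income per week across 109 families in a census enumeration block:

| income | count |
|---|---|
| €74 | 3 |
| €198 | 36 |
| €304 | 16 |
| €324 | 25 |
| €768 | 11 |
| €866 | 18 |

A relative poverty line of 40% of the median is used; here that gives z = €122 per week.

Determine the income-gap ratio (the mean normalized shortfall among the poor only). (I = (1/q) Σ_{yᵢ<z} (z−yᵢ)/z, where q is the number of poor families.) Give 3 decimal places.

Below z: 3×€74 (q = 3 of N = 109).
Relative gaps: 0.3934 (×3); sum = 1.180328.
The income-gap ratio divides by q (the poor only): 1.180328 / 3 = 0.393.

0.393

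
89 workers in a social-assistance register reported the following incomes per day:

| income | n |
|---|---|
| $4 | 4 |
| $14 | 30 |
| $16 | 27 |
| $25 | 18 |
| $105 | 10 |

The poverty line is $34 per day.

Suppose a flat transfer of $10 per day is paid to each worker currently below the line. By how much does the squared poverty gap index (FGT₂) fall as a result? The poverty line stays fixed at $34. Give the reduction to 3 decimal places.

Before: below the line — 4×$4, 30×$14, 27×$16, 18×$25; squared poverty gap index (FGT₂) = 0.25083.
After the $10 transfer: below the line — 4×$14, 30×$24, 27×$26; squared poverty gap index (FGT₂) = 0.06151.
Reduction = 0.25083 − 0.06151 = 0.189.

0.189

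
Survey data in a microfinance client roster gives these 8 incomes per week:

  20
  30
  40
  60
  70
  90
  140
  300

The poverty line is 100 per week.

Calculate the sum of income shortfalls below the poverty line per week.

290

Below the line: 20, 30, 40, 60, 70, 90 (q = 6 of N = 8).
Individual gaps: 100−20 = 80; 100−30 = 70; 100−40 = 60; 100−60 = 40; 100−70 = 30; 100−90 = 10.
Aggregate gap = 290.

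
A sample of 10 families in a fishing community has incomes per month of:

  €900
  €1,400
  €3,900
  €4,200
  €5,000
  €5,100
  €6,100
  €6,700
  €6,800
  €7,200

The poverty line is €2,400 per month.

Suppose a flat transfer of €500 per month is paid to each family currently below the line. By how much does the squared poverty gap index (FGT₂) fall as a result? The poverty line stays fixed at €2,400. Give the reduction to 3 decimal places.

0.035

Before: below the line — €900, €1,400; squared poverty gap index (FGT₂) = 0.05642.
After the €500 transfer: below the line — €1,400, €1,900; squared poverty gap index (FGT₂) = 0.02170.
Reduction = 0.05642 − 0.02170 = 0.035.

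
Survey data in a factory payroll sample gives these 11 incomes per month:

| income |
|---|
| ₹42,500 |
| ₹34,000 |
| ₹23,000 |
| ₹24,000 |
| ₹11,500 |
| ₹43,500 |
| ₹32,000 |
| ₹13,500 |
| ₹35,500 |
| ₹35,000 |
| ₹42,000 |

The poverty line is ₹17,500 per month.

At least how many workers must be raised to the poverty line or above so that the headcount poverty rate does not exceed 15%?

2 of the 11 workers are poor, so H = 2/11 = 0.182.
A headcount ratio of at most 15% allows at most ⌊0.15 × 11⌋ = 1 poor workers.
So at least 2 − 1 = 1 must be lifted.

1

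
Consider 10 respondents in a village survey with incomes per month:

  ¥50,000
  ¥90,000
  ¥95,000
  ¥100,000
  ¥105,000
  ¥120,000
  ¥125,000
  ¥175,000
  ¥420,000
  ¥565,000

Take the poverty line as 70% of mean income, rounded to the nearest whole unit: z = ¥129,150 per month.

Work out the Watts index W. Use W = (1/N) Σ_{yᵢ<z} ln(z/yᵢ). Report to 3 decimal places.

0.219

Incomes under z: ¥50,000, ¥90,000, ¥95,000, ¥100,000, ¥105,000, ¥120,000, ¥125,000 (q = 7 of N = 10).
Log shortfalls: ln(129150/50000) = 0.9490; ln(129150/90000) = 0.3612; ln(129150/95000) = 0.3071; ln(129150/100000) = 0.2558; ln(129150/105000) = 0.2070; ln(129150/120000) = 0.0735; ln(129150/125000) = 0.0327.
W = 2.186176 / 10 = 0.219.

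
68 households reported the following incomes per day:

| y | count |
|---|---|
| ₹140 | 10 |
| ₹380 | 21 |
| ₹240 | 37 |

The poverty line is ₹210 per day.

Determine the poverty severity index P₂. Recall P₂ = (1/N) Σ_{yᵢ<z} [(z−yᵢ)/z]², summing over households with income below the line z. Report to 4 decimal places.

Incomes under z: 10×₹140 (q = 10 of N = 68).
Gap ratios (z−y)/z: (210−140)/210 = 0.3333 (×10).
Squared: 0.1111 (×10).
Sum = 1.111111; P₂ = 1.111111 / 68 = 0.0163.

0.0163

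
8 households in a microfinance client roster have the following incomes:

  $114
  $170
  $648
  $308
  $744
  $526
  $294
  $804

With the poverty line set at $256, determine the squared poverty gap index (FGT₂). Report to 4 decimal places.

0.0526

Below z: $114, $170 (q = 2 of N = 8).
Normalized shortfalls: (256−114)/256 = 0.5547; (256−170)/256 = 0.3359.
Squared: 0.3077; 0.1129.
Sum = 0.420532; P₂ = 0.420532 / 8 = 0.0526.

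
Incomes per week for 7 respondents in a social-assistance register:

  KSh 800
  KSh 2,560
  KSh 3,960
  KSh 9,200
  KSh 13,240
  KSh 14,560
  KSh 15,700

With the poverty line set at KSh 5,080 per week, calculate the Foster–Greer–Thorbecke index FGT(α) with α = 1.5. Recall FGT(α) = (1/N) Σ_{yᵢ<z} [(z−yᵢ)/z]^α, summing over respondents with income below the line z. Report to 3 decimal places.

0.175

Poor units: KSh 800, KSh 2,560, KSh 3,960 (q = 3 of N = 7).
Shortfall ratios: (5080−800)/5080 = 0.8425; (5080−2560)/5080 = 0.4961; (5080−3960)/5080 = 0.2205.
Raised to α = 1.5: 0.77334; 0.34939; 0.10352.
Sum = 1.226247; FGT(1.5) = 1.226247 / 7 = 0.175.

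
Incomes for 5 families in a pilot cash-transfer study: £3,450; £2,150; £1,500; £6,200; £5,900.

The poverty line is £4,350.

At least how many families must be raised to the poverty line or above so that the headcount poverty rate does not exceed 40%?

3 of the 5 families are poor, so H = 3/5 = 0.600.
A headcount ratio of at most 40% allows at most ⌊0.40 × 5⌋ = 2 poor families.
So at least 3 − 2 = 1 must be lifted.

1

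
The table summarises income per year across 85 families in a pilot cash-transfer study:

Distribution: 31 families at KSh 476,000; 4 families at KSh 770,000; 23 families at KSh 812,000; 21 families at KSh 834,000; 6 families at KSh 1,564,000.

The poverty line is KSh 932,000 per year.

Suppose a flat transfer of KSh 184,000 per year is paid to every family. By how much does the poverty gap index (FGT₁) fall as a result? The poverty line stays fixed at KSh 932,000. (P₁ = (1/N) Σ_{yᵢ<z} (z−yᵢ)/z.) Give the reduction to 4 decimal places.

0.1410

Before: below the line — 31×KSh 476,000, 4×KSh 770,000, 23×KSh 812,000, 21×KSh 834,000; poverty gap index (FGT₁) = 0.247438.
After the KSh 184,000 transfer: below the line — 31×KSh 660,000; poverty gap index (FGT₁) = 0.106438.
Reduction = 0.247438 − 0.106438 = 0.1410.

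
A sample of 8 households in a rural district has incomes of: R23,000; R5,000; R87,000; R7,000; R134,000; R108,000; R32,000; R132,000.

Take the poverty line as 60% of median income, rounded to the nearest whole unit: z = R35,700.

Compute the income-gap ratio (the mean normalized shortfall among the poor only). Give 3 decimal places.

0.531

Below z: R5,000, R7,000, R23,000, R32,000 (q = 4 of N = 8).
Relative gaps: 0.8599, 0.8039, 0.3557, 0.1036; sum = 2.123249.
I averages over the q = 4 poor units only: 2.123249 / 4 = 0.531.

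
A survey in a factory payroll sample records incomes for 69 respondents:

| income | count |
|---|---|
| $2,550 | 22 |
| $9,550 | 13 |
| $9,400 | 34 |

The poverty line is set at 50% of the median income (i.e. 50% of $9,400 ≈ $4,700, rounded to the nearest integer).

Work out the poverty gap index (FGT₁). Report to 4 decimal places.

0.1459

Below z: 22×$2,550 (q = 22 of N = 69).
Gap ratios (z−y)/z: (4700−2550)/4700 = 0.4574 (×22).
Σ = 10.063830. Dividing by the full population N = 69 gives P₁ = 0.1459.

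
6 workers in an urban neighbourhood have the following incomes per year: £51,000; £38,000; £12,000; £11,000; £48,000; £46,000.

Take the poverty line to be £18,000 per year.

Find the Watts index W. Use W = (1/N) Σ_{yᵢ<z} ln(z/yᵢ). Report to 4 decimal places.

0.1497

Below z: £11,000, £12,000 (q = 2 of N = 6).
Log gaps: ln(18000/11000) = 0.4925; ln(18000/12000) = 0.4055.
W = 0.897942 / 6 = 0.1497.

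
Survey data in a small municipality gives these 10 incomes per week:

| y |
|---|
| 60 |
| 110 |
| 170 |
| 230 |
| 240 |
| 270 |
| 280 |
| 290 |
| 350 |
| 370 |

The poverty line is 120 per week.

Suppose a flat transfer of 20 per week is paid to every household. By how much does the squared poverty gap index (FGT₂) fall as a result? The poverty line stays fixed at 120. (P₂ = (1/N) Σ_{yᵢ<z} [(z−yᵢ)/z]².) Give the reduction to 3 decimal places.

0.015

Before: below the line — 60, 110; squared poverty gap index (FGT₂) = 0.02569.
After the 20 transfer: below the line — 80; squared poverty gap index (FGT₂) = 0.01111.
Reduction = 0.02569 − 0.01111 = 0.015.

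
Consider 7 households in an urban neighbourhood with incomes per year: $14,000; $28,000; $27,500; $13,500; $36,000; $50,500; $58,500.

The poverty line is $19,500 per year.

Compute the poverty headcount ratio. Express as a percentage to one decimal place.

28.6%

2 of the 7 households have income below $19,500.
H = 2/7 = 28.6%.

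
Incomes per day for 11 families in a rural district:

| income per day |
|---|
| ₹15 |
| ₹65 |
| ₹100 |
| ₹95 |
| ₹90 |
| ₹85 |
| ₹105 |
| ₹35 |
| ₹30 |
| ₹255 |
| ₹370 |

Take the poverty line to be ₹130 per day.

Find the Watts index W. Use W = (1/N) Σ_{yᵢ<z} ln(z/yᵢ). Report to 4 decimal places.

Incomes under z: ₹15, ₹30, ₹35, ₹65, ₹85, ₹90, ₹95, ₹100, ₹105 (q = 9 of N = 11).
Log gaps: ln(130/15) = 2.1595; ln(130/30) = 1.4663; ln(130/35) = 1.3122; ln(130/65) = 0.6931; ln(130/85) = 0.4249; ln(130/90) = 0.3677; ln(130/95) = 0.3137; ln(130/100) = 0.2624; ln(130/105) = 0.2136.
W = 7.213359 / 11 = 0.6558.

0.6558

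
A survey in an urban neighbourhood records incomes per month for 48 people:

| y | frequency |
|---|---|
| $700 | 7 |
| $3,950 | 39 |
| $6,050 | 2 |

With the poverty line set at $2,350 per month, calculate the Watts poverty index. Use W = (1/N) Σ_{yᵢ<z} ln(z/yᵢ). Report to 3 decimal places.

0.177

Below z: 7×$700 (q = 7 of N = 48).
Log shortfalls: ln(2350/700) = 1.2111 (×7).
W = 8.477632 / 48 = 0.177.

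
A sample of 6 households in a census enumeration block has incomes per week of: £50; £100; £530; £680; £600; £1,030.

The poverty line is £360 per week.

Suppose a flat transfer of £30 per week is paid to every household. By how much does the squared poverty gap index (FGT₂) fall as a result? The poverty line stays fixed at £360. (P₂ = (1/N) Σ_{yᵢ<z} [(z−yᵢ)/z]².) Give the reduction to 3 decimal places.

0.042

Before: below the line — £50, £100; squared poverty gap index (FGT₂) = 0.21052.
After the £30 transfer: below the line — £80, £130; squared poverty gap index (FGT₂) = 0.16885.
Reduction = 0.21052 − 0.16885 = 0.042.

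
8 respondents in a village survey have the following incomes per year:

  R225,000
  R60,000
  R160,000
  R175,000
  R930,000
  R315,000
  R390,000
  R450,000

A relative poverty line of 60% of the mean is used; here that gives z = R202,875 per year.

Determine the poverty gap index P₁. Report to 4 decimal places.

0.1316

Below z: R60,000, R160,000, R175,000 (q = 3 of N = 8).
Relative gaps: (202875−60000)/202875 = 0.7043; (202875−160000)/202875 = 0.2113; (202875−175000)/202875 = 0.1374.
Σ = 1.052988. Dividing by the full population N = 8 gives P₁ = 0.1316.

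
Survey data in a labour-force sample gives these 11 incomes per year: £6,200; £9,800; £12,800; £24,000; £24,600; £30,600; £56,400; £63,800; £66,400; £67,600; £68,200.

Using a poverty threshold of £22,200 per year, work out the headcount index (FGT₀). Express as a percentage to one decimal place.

3 of the 11 individuals have income below £22,200.
H = 3/11 = 27.3%.

27.3%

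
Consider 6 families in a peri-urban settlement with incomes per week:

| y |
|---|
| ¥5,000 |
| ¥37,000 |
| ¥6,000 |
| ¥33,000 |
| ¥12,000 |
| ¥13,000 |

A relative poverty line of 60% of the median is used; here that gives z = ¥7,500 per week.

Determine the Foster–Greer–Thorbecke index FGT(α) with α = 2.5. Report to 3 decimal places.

Below the line: ¥5,000, ¥6,000 (q = 2 of N = 6).
Relative gaps: (7500−5000)/7500 = 0.3333; (7500−6000)/7500 = 0.2000.
Raised to α = 2.5: 0.06415; 0.01789.
Sum = 0.082039; FGT(2.5) = 0.082039 / 6 = 0.014.

0.014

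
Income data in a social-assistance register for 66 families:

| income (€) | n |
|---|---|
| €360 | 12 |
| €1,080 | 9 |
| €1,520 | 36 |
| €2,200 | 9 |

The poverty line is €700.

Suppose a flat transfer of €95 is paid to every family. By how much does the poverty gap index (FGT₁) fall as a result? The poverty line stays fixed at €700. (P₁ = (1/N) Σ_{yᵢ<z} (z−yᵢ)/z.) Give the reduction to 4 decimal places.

0.0247

Before: below the line — 12×€360; poverty gap index (FGT₁) = 0.088312.
After the €95 transfer: below the line — 12×€455; poverty gap index (FGT₁) = 0.063636.
Reduction = 0.088312 − 0.063636 = 0.0247.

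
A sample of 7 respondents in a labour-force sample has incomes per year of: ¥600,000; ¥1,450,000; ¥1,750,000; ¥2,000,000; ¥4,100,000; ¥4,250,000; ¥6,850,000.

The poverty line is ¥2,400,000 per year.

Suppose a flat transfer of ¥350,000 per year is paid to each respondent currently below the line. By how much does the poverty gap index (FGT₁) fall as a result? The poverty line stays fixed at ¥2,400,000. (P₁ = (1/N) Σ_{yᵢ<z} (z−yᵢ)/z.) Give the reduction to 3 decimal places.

0.083

Before: below the line — ¥600,000, ¥1,450,000, ¥1,750,000, ¥2,000,000; poverty gap index (FGT₁) = 0.22619.
After the ¥350,000 transfer: below the line — ¥950,000, ¥1,800,000, ¥2,100,000, ¥2,350,000; poverty gap index (FGT₁) = 0.14286.
Reduction = 0.22619 − 0.14286 = 0.083.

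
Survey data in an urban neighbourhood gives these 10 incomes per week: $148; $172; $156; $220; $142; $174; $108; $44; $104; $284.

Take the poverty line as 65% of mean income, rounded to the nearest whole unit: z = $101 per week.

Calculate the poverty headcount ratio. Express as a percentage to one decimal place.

1 of the 10 families have income below $101.
H = 1/10 = 10.0%.

10.0%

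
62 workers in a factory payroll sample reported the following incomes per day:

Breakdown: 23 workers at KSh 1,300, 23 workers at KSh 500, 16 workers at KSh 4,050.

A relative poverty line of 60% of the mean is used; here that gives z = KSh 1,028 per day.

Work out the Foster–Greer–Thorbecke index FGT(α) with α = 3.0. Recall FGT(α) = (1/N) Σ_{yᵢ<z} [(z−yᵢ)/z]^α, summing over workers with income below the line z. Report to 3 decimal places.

Below the line: 23×KSh 500 (q = 23 of N = 62).
Shortfall ratios: (1028−500)/1028 = 0.5136 (×23).
Raised to α = 3.0: 0.13549 (×23).
Sum = 3.116379; FGT(3.0) = 3.116379 / 62 = 0.050.

0.050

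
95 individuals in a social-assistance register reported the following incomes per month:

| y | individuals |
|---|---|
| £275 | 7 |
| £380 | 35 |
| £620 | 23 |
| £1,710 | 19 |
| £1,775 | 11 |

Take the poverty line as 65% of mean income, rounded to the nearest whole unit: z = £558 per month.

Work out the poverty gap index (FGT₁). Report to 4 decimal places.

Below z: 7×£275, 35×£380 (q = 42 of N = 95).
Gap ratios (z−y)/z: (558−275)/558 = 0.5072 (×7); (558−380)/558 = 0.3190 (×35).
Sum of shortfalls = 14.715054; P₁ averages over all N: 14.715054 / 95 = 0.1549.

0.1549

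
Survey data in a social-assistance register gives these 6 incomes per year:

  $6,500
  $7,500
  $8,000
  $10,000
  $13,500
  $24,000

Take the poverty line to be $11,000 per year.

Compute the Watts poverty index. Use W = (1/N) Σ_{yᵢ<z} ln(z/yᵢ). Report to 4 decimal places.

0.2205

Poor units: $6,500, $7,500, $8,000, $10,000 (q = 4 of N = 6).
ln(z/y) terms: ln(11000/6500) = 0.5261; ln(11000/7500) = 0.3830; ln(11000/8000) = 0.3185; ln(11000/10000) = 0.0953.
W = 1.322849 / 6 = 0.2205.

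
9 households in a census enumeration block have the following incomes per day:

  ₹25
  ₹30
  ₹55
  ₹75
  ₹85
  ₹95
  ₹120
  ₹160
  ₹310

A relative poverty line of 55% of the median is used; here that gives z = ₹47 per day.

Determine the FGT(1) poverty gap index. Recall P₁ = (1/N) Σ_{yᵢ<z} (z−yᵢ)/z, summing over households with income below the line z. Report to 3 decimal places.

0.092

Poor units: ₹25, ₹30 (q = 2 of N = 9).
Normalized shortfalls: (47−25)/47 = 0.4681; (47−30)/47 = 0.3617.
Σ = 0.829787. Dividing by the full population N = 9 gives P₁ = 0.092.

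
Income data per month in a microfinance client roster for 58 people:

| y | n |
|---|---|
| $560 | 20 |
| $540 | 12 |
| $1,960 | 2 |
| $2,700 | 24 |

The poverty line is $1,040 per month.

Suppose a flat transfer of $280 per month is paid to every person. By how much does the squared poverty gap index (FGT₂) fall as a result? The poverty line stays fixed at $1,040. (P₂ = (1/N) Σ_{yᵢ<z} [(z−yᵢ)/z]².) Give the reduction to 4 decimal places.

0.0993

Before: below the line — 12×$540, 20×$560; squared poverty gap index (FGT₂) = 0.121276.
After the $280 transfer: below the line — 12×$820, 20×$840; squared poverty gap index (FGT₂) = 0.022011.
Reduction = 0.121276 − 0.022011 = 0.0993.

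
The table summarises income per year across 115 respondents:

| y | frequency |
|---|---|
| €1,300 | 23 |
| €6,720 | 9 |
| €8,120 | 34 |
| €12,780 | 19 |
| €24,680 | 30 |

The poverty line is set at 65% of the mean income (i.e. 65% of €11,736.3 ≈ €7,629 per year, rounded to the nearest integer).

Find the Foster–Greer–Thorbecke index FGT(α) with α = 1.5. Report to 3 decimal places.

0.154

Incomes under z: 23×€1,300, 9×€6,720 (q = 32 of N = 115).
Normalized shortfalls: (7629−1300)/7629 = 0.8296 (×23); (7629−6720)/7629 = 0.1192 (×9).
Raised to α = 1.5: 0.75562 (×23); 0.04113 (×9).
Sum = 17.749329; FGT(1.5) = 17.749329 / 115 = 0.154.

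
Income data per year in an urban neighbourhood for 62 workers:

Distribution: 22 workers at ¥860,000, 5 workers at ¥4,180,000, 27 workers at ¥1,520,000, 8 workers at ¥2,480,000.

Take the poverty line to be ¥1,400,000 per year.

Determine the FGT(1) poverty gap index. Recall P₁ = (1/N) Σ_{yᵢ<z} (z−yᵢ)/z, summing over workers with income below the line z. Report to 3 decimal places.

0.137

Below the line: 22×¥860,000 (q = 22 of N = 62).
Gap ratios (z−y)/z: (1400000−860000)/1400000 = 0.3857 (×22).
Sum of shortfalls = 8.485714; P₁ averages over all N: 8.485714 / 62 = 0.137.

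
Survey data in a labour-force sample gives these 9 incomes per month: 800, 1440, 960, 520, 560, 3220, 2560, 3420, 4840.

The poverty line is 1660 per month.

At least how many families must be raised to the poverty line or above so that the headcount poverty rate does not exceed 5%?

5 of the 9 families are poor, so H = 5/9 = 0.556.
A headcount ratio of at most 5% allows at most ⌊0.05 × 9⌋ = 0 poor families.
So at least 5 − 0 = 5 must be lifted.

5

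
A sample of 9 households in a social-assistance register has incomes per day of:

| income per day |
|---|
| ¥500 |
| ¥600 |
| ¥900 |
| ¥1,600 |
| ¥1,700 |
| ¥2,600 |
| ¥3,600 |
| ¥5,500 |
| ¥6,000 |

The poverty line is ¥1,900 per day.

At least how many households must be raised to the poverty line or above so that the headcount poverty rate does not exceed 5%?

5 of the 9 households are poor, so H = 5/9 = 0.556.
A headcount ratio of at most 5% allows at most ⌊0.05 × 9⌋ = 0 poor households.
So at least 5 − 0 = 5 must be lifted.

5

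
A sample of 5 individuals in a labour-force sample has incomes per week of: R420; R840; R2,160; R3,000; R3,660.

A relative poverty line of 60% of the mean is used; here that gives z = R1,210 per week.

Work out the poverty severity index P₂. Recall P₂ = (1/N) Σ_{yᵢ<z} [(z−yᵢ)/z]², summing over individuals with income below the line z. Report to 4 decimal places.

Below the line: R420, R840 (q = 2 of N = 5).
Gap ratios (z−y)/z: (1210−420)/1210 = 0.6529; (1210−840)/1210 = 0.3058.
Squared: 0.4263; 0.0935.
Sum = 0.519773; P₂ = 0.519773 / 5 = 0.1040.

0.1040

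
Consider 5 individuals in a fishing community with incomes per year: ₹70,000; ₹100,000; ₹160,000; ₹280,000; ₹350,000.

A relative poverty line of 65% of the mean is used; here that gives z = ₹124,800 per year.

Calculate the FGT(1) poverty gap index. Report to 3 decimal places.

0.128

Below z: ₹70,000, ₹100,000 (q = 2 of N = 5).
Normalized shortfalls: (124800−70000)/124800 = 0.4391; (124800−100000)/124800 = 0.1987.
Sum of shortfalls = 0.637821; P₁ averages over all N: 0.637821 / 5 = 0.128.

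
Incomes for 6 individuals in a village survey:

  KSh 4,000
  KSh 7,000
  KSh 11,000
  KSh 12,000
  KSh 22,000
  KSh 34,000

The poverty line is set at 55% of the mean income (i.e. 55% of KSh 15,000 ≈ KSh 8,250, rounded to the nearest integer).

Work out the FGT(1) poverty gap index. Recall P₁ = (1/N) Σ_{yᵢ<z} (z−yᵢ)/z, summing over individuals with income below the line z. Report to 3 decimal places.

0.111

Incomes under z: KSh 4,000, KSh 7,000 (q = 2 of N = 6).
Normalized shortfalls: (8250−4000)/8250 = 0.5152; (8250−7000)/8250 = 0.1515.
Σ = 0.666667. Dividing by the full population N = 6 gives P₁ = 0.111.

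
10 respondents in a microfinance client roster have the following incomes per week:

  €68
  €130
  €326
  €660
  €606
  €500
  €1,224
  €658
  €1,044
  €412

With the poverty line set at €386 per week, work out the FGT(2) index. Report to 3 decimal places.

0.114

Poor units: €68, €130, €326 (q = 3 of N = 10).
Shortfall ratios: (386−68)/386 = 0.8238; (386−130)/386 = 0.6632; (386−326)/386 = 0.1554.
Squared: 0.6787; 0.4399; 0.0242.
Sum = 1.142715; P₂ = 1.142715 / 10 = 0.114.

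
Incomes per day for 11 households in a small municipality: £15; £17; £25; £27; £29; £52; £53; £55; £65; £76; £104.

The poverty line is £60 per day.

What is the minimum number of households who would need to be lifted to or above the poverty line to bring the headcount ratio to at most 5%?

8

Currently q = 8 of N = 11 are below the line (H = 0.727).
A headcount ratio of at most 5% allows at most ⌊0.05 × 11⌋ = 0 poor households.
So at least 8 − 0 = 8 must be lifted.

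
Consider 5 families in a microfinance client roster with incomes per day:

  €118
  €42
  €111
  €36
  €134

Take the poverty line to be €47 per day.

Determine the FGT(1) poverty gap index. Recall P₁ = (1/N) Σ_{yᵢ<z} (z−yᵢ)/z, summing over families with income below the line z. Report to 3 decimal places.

0.068

Poor units: €36, €42 (q = 2 of N = 5).
Relative gaps: (47−36)/47 = 0.2340; (47−42)/47 = 0.1064.
Σ = 0.340426. Dividing by the full population N = 5 gives P₁ = 0.068.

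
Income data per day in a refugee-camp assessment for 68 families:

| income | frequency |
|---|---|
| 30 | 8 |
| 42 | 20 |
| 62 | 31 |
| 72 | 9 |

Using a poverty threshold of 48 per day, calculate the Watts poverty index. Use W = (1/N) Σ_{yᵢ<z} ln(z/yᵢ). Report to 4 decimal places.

Incomes under z: 8×30, 20×42 (q = 28 of N = 68).
Log gaps: ln(48/30) = 0.4700 (×8); ln(48/42) = 0.1335 (×20).
W = 6.430657 / 68 = 0.0946.

0.0946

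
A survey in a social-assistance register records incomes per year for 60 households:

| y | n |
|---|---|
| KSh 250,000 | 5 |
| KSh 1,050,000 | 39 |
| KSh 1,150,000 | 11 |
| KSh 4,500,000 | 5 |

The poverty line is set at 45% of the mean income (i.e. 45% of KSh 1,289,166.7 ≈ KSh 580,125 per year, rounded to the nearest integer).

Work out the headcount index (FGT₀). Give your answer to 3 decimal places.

0.083

5 of the 60 households have income below KSh 580,125.
H = 5/60 = 0.083.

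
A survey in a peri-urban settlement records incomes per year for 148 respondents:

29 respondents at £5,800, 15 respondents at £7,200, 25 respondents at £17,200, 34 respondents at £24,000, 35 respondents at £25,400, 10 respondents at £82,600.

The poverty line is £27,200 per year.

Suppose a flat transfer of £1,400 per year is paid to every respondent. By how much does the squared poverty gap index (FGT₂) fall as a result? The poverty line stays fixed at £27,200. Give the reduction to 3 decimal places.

Before: below the line — 29×£5,800, 15×£7,200, 25×£17,200, 34×£24,000, 35×£25,400; squared poverty gap index (FGT₂) = 0.20313.
After the £1,400 transfer: below the line — 29×£7,200, 15×£8,600, 25×£18,600, 34×£25,400, 35×£26,800; squared poverty gap index (FGT₂) = 0.17128.
Reduction = 0.20313 − 0.17128 = 0.032.

0.032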